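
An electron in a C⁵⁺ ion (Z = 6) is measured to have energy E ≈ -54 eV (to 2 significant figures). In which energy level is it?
n = 3

The exact energy levels follow E_n = -13.6057 Z² / n² eV with Z = 6.

The measured value (-54 eV) is reported to only 2 significant figures, so we must test candidate n values and see which one matches to that precision.

Candidate energies:
  n = 1:  E = -13.6057 × 6² / 1² = -489.80520 eV
  n = 2:  E = -13.6057 × 6² / 2² = -122.45130 eV
  n = 3:  E = -13.6057 × 6² / 3² = -54.42280 eV  ← matches
  n = 4:  E = -13.6057 × 6² / 4² = -30.61283 eV
  n = 5:  E = -13.6057 × 6² / 5² = -19.59221 eV

Checking against the measurement of -54 eV (2 sig figs), only n = 3 agrees:
E_3 = -54.42280 eV, which rounds to -54 eV ✓

Therefore n = 3.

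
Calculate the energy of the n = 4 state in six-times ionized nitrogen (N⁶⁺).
-41.667456 eV

For hydrogen-like ions, the energy levels scale with Z²:
E_n = -13.6057 Z² / n² eV

For N⁶⁺ (Z = 7) at n = 4:
E_4 = -13.6057 × 7² / 4²
E_4 = -13.6057 × 49 / 16
E_4 = -666.6793 / 16
E_4 = -41.667456 eV

The energy is 49 times more negative than hydrogen at the same n due to the stronger nuclear charge.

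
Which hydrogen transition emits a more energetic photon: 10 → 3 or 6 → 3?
10 → 3

Calculate the energy for each transition:

Transition 10 → 3:
ΔE₁ = |E_3 - E_10| = |-13.6057/3² - (-13.6057/10²)|
ΔE₁ = |-1.511744444444 - (-0.136057000000)| = 1.375687444 eV

Transition 6 → 3:
ΔE₂ = |E_3 - E_6| = |-13.6057/3² - (-13.6057/6²)|
ΔE₂ = |-1.511744444444 - (-0.377936111111)| = 1.133808333 eV

Since 1.375687444 eV > 1.133808333 eV, the transition 10 → 3 emits the more energetic photon.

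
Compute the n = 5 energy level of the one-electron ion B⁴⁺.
-13.60570 eV

For hydrogen-like ions, the energy levels scale with Z²:
E_n = -13.6057 Z² / n² eV

For B⁴⁺ (Z = 5) at n = 5:
E_5 = -13.6057 × 5² / 5²
E_5 = -13.6057 × 25 / 25
E_5 = -340.1425 / 25
E_5 = -13.60570 eV

The energy is 25 times more negative than hydrogen at the same n due to the stronger nuclear charge.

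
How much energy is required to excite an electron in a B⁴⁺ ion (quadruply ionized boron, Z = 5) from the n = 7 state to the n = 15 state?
5.43 eV

The energy levels of a hydrogen-like atom are E_n = -13.6057 Z² eV / n².

Energy at n = 7: E_7 = -13.6057 × 5² / 7² = -6.94168 eV
Energy at n = 15: E_15 = -13.6057 × 5² / 15² = -1.51174 eV

The excitation energy is the difference:
ΔE = E_15 - E_7
ΔE = -1.51174 - (-6.94168)
ΔE = 5.43 eV

Since this is positive, energy must be absorbed (photon absorption).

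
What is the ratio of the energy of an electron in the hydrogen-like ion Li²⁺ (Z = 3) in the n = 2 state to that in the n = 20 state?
100.000000

Using E_n = -13.6057 Z² / n² eV with Z = 3:

E_2 = -13.6057 × 3² / 2² = -122.4513 / 4 = -30.612825000000 eV
E_20 = -13.6057 × 3² / 20² = -122.4513 / 400 = -0.306128250000 eV

The ratio is:
E_2/E_20 = (-30.612825000000) / (-0.306128250000)
E_2/E_20 = (-122.4513/4) / (-122.4513/400)
E_2/E_20 = 400/4
E_2/E_20 = 100.000000
(Note: the Z² factors cancel in the ratio.)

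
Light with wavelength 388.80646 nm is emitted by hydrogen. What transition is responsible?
n = 8 → n = 2

First, find the photon energy from the wavelength (hc = 1239.84 eV·nm):
E = hc/λ = 1239.84 eV·nm / 388.80646 nm = 3.1888359 eV

The energy levels of hydrogen satisfy E_n = -13.6057 / n² eV, so an emission n_i → n_f releases
ΔE = 13.6057 × (1/n_f² − 1/n_i²) eV.

Setting ΔE equal to the photon energy:
1/n_f² − 1/n_i² = 3.1888359 / 13.6057 = 0.23437500

Since 1/n_i² must be positive, we need 1/n_f² > 0.23437500, i.e. n_f ≤ 2. For each allowed n_f, solve n_i = (1/n_f² − 0.23437500)^(−1/2) and check whether it is a whole number:
  n_f = 1: 1/n_i² = 1.00000000 − 0.23437500 = 0.76562500 → n_i = 1.143  (not an integer) ✗
  n_f = 2: 1/n_i² = 0.25000000 − 0.23437500 = 0.01562500 → n_i = 8.000  → integer, n_i = 8 ✓

Only n_f = 2 gives an integer upper level, n_i = 8.

The transition is from n = 8 to n = 2 (emission).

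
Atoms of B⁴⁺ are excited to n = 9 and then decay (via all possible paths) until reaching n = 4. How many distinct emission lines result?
15

The electron can occupy levels n = 4, 5, ..., 9 during de-excitation — that is m = 9 - 4 + 1 = 6 distinct levels.

The number of distinct spectral lines equals the number of ways to choose 2 of these m levels (each pair gives one possible emission transition):

Number of lines = m(m-1)/2 = 6×5/2 = 15

These correspond to all possible transitions between the 6 levels:
9 → 8, 9 → 7, 9 → 6, 9 → 5, 9 → 4, 8 → 7, 8 → 6, 8 → 5...

Each transition produces a photon with a unique energy (and thus wavelength). This count does not depend on Z.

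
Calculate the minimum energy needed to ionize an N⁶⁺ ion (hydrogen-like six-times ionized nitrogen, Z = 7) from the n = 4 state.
41.67 eV

The ionization energy is the energy needed to remove the electron completely (n → ∞).

For a hydrogen-like ion with Z = 7, E_n = -13.6057 Z² / n² eV.

At n = 4: E_4 = -13.6057 × 7² / 4² = -41.66746 eV
At n = ∞: E_∞ = 0 eV

Ionization energy = E_∞ - E_4 = 0 - (-41.66746) = 41.66746 eV
Ionization energy ≈ 41.67 eV

This is also called the binding energy of the electron in state n = 4.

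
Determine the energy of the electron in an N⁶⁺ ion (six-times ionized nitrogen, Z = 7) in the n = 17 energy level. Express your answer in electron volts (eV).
-2.306849 eV

The energy levels of a hydrogen-like atom are given by:
E_n = -13.6057 Z² / n² eV  (with Z = 7 for N⁶⁺)

For n = 17:
E_17 = -13.6057 × 7² / 17²
E_17 = -13.6057 × 49 / 289
E_17 = -2.306849 eV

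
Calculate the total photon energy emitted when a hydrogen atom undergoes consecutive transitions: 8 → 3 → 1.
13.3931 eV

The energy levels of hydrogen are E_n = -13.6057 / n² eV.

First transition (8 → 3):
ΔE₁ = |E_3 - E_8|
ΔE₁ = |-1.5117444444 - (-0.2125890625)| = 1.2991554 eV

Second transition (3 → 1):
ΔE₂ = |E_1 - E_3|
ΔE₂ = |-13.6057000000 - (-1.5117444444)| = 12.0939556 eV

Total energy released:
E_total = ΔE₁ + ΔE₂ = 1.2991554 + 12.0939556 = 13.3931 eV

Note: This equals the direct transition 8 → 1: 13.3931 eV ✓
Energy is conserved regardless of the path taken.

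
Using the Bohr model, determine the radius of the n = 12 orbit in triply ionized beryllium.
1.9050 nm (or 19.0504 Å)

The Bohr radius formula is:
r_n = n² a₀ / Z

where a₀ = 0.0529177 nm is the Bohr radius.

For Be³⁺ (Z = 4) at n = 12:
r_12 = 12² × 0.0529177 nm / 4
r_12 = 144 × 0.0529177 nm / 4
r_12 = 7.62015 nm / 4
r_12 = 1.9050 nm

The electron orbits at approximately 1.9050 nm from the nucleus.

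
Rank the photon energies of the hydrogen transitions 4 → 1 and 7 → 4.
4 → 1

Calculate the energy for each transition:

Transition 4 → 1:
ΔE₁ = |E_1 - E_4| = |-13.6057/1² - (-13.6057/4²)|
ΔE₁ = |-13.60570000 - (-0.85035625)| = 12.75534 eV

Transition 7 → 4:
ΔE₂ = |E_4 - E_7| = |-13.6057/4² - (-13.6057/7²)|
ΔE₂ = |-0.85035625 - (-0.27766735)| = 0.57269 eV

Since 12.75534 eV > 0.57269 eV, the transition 4 → 1 emits the more energetic photon.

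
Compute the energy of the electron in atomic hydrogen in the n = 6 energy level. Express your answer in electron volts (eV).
-0.38 eV

The energy levels of a hydrogen-like atom are given by:
E_n = -13.6057 eV / n²

For n = 6:
E_6 = -13.6057 eV / 6²
E_6 = -13.6057 eV / 36
E_6 = -0.38 eV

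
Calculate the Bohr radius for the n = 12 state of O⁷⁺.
0.9525 nm (or 9.5252 Å)

The Bohr radius formula is:
r_n = n² a₀ / Z

where a₀ = 0.0529177 nm is the Bohr radius.

For O⁷⁺ (Z = 8) at n = 12:
r_12 = 12² × 0.0529177 nm / 8
r_12 = 144 × 0.0529177 nm / 8
r_12 = 7.62015 nm / 8
r_12 = 0.9525 nm

The electron orbits at approximately 0.9525 nm from the nucleus.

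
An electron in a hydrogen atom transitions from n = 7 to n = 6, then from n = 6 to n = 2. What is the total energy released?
3.12 eV

The energy levels of hydrogen are E_n = -13.6057 / n² eV.

First transition (7 → 6):
ΔE₁ = |E_6 - E_7|
ΔE₁ = |-0.37793611 - (-0.27766735)| = 0.10027 eV

Second transition (6 → 2):
ΔE₂ = |E_2 - E_6|
ΔE₂ = |-3.40142500 - (-0.37793611)| = 3.02349 eV

Total energy released:
E_total = ΔE₁ + ΔE₂ = 0.10027 + 3.02349 = 3.12 eV

Note: This equals the direct transition 7 → 2: 3.12 eV ✓
Energy is conserved regardless of the path taken.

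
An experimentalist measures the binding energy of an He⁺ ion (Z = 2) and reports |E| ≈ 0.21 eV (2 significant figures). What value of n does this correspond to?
n = 16

The exact energy levels follow E_n = -13.6057 Z² / n² eV with Z = 2.

The measured value (-0.21 eV) is reported to only 2 significant figures, so we must test candidate n values and see which one matches to that precision.

Candidate energies:
  n = 14:  E = -13.6057 × 2² / 14² = -0.27767 eV
  n = 15:  E = -13.6057 × 2² / 15² = -0.24188 eV
  n = 16:  E = -13.6057 × 2² / 16² = -0.21259 eV  ← matches
  n = 17:  E = -13.6057 × 2² / 17² = -0.18831 eV
  n = 18:  E = -13.6057 × 2² / 18² = -0.16797 eV

Checking against the measurement of -0.21 eV (2 sig figs), only n = 16 agrees:
E_16 = -0.21259 eV, which rounds to -0.21 eV ✓

Therefore n = 16.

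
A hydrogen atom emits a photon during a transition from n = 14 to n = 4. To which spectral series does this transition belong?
Brackett series

The spectral series in hydrogen are named based on the final (lower) energy level:
- Lyman series: n_final = 1 (ultraviolet)
- Balmer series: n_final = 2 (visible/near-UV)
- Paschen series: n_final = 3 (infrared)
- Brackett series: n_final = 4 (infrared)
- Pfund series: n_final = 5 (far infrared)

Since this transition ends at n = 4, it belongs to the Brackett series.

For reference, this 14 → 4 line has photon energy
ΔE = 13.6057 eV × (1/4² - 1/14²) = 0.78093941327 eV,
corresponding to wavelength λ = hc/ΔE = 1239.84 eV·nm / 0.78093941327 eV = 1587.62636 nm in the infrared region.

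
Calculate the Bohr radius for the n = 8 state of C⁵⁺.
0.5645 nm (or 5.6446 Å)

The Bohr radius formula is:
r_n = n² a₀ / Z

where a₀ = 0.0529177 nm is the Bohr radius.

For C⁵⁺ (Z = 6) at n = 8:
r_8 = 8² × 0.0529177 nm / 6
r_8 = 64 × 0.0529177 nm / 6
r_8 = 3.38673 nm / 6
r_8 = 0.5645 nm

The electron orbits at approximately 0.5645 nm from the nucleus.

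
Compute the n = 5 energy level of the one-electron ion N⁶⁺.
-26.667 eV

For hydrogen-like ions, the energy levels scale with Z²:
E_n = -13.6057 Z² / n² eV

For N⁶⁺ (Z = 7) at n = 5:
E_5 = -13.6057 × 7² / 5²
E_5 = -13.6057 × 49 / 25
E_5 = -666.6793 / 25
E_5 = -26.667 eV

The energy is 49 times more negative than hydrogen at the same n due to the stronger nuclear charge.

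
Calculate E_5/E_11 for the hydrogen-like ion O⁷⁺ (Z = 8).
4.8400

Using E_n = -13.6057 Z² / n² eV with Z = 8:

E_5 = -13.6057 × 8² / 5² = -870.7648 / 25 = -34.8305920000 eV
E_11 = -13.6057 × 8² / 11² = -870.7648 / 121 = -7.1964033058 eV

The ratio is:
E_5/E_11 = (-34.8305920000) / (-7.1964033058)
E_5/E_11 = (-870.7648/25) / (-870.7648/121)
E_5/E_11 = 121/25
E_5/E_11 = 4.8400
(Note: the Z² factors cancel in the ratio.)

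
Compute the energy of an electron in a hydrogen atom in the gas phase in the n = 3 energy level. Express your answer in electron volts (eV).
-1.511744 eV

The energy levels of a hydrogen-like atom are given by:
E_n = -13.6057 eV / n²

For n = 3:
E_3 = -13.6057 eV / 3²
E_3 = -13.6057 eV / 9
E_3 = -1.511744 eV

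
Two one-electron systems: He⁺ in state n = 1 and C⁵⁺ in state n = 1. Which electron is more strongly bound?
C⁵⁺ at n = 1 (E = -489.8052 eV)

Using E_n = -13.6057 Z² / n² eV:

He⁺ (Z = 2) at n = 1:
E = -13.6057 × 2² / 1² = -13.6057 × 4 / 1 = -54.4228000 eV

C⁵⁺ (Z = 6) at n = 1:
E = -13.6057 × 6² / 1² = -13.6057 × 36 / 1 = -489.8052000 eV

Since -489.8052000 eV < -54.4228000 eV,
C⁵⁺ at n = 1 is more tightly bound (requires more energy to ionize).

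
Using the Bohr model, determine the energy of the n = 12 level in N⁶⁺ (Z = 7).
-4.62972 eV

For hydrogen-like ions, the energy levels scale with Z²:
E_n = -13.6057 Z² / n² eV

For N⁶⁺ (Z = 7) at n = 12:
E_12 = -13.6057 × 7² / 12²
E_12 = -13.6057 × 49 / 144
E_12 = -666.6793 / 144
E_12 = -4.62972 eV

The energy is 49 times more negative than hydrogen at the same n due to the stronger nuclear charge.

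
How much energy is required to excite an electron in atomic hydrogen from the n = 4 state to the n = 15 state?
0.79 eV

The energy levels of a hydrogen-like atom are E_n = -13.6057 eV / n².

Energy at n = 4: E_4 = -13.6057 / 4² = -0.85036 eV
Energy at n = 15: E_15 = -13.6057 / 15² = -0.06047 eV

The excitation energy is the difference:
ΔE = E_15 - E_4
ΔE = -0.06047 - (-0.85036)
ΔE = 0.79 eV

Since this is positive, energy must be absorbed (photon absorption).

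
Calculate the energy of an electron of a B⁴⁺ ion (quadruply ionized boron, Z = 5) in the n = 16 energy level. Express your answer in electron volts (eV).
-1.33 eV

The energy levels of a hydrogen-like atom are given by:
E_n = -13.6057 Z² / n² eV  (with Z = 5 for B⁴⁺)

For n = 16:
E_16 = -13.6057 × 5² / 16²
E_16 = -13.6057 × 25 / 256
E_16 = -1.33 eV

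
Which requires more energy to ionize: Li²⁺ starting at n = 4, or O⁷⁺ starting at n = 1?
O⁷⁺ at n = 1 (E = -870.764800 eV)

Using E_n = -13.6057 Z² / n² eV:

Li²⁺ (Z = 3) at n = 4:
E = -13.6057 × 3² / 4² = -13.6057 × 9 / 16 = -7.653206250 eV

O⁷⁺ (Z = 8) at n = 1:
E = -13.6057 × 8² / 1² = -13.6057 × 64 / 1 = -870.764800000 eV

Since -870.764800000 eV < -7.653206250 eV,
O⁷⁺ at n = 1 is more tightly bound (requires more energy to ionize).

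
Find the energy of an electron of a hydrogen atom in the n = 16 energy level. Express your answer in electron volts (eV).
-0.05315 eV

The energy levels of a hydrogen-like atom are given by:
E_n = -13.6057 eV / n²

For n = 16:
E_16 = -13.6057 eV / 16²
E_16 = -13.6057 eV / 256
E_16 = -0.05315 eV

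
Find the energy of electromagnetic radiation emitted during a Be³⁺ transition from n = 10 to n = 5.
6.531 eV

The energy levels are E_n = -13.6057 Z² eV / n².

Energy at n = 10: E_10 = -13.6057 × 4² / 10² = -2.176912 eV
Energy at n = 5: E_5 = -13.6057 × 4² / 5² = -8.707648 eV

For emission (electron falling to lower state), the photon energy is:
E_photon = E_10 - E_5 = |-2.176912 - (-8.707648)|
E_photon = 6.531 eV

This energy is carried away by the emitted photon.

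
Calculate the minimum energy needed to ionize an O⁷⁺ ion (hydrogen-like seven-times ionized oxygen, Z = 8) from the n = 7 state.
17.77071 eV

The ionization energy is the energy needed to remove the electron completely (n → ∞).

For a hydrogen-like ion with Z = 8, E_n = -13.6057 Z² / n² eV.

At n = 7: E_7 = -13.6057 × 8² / 7² = -17.77071020 eV
At n = ∞: E_∞ = 0 eV

Ionization energy = E_∞ - E_7 = 0 - (-17.77071020) = 17.77071020 eV
Ionization energy ≈ 17.77071 eV

This is also called the binding energy of the electron in state n = 7.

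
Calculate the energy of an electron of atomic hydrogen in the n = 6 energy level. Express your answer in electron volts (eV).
-0.3779 eV

The energy levels of a hydrogen-like atom are given by:
E_n = -13.6057 eV / n²

For n = 6:
E_6 = -13.6057 eV / 6²
E_6 = -13.6057 eV / 36
E_6 = -0.3779 eV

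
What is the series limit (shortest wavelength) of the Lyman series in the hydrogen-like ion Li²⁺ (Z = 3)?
10.125168 nm

The series limit corresponds to the transition from n = ∞ to n = 1.
This is the highest energy (shortest wavelength) transition in the Lyman series.

E_∞ = 0 eV
E_1 = -13.6057 × 3² / 1² = -122.45130000 eV

Energy at series limit:
ΔE = E_∞ - E_1 = 0 - (-122.45130000) = 122.45130000 eV
λ = hc/E = 1239.84 eV·nm / 122.45130000 eV = 10.125168 nm

This energy equals the ionization energy from the n = 1 state of Li²⁺.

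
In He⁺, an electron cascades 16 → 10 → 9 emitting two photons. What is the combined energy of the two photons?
0.46 eV

The energy levels of He⁺ are E_n = -13.6057 × 2² / n² eV.

First transition (16 → 10):
ΔE₁ = |E_10 - E_16|
ΔE₁ = |-0.54422800 - (-0.21258906)| = 0.33164 eV

Second transition (10 → 9):
ΔE₂ = |E_9 - E_10|
ΔE₂ = |-0.67188642 - (-0.54422800)| = 0.12766 eV

Total energy released:
E_total = ΔE₁ + ΔE₂ = 0.33164 + 0.12766 = 0.46 eV

Note: This equals the direct transition 16 → 9: 0.46 eV ✓
Energy is conserved regardless of the path taken.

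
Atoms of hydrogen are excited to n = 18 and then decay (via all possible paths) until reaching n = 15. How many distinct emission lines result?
6

The electron can occupy levels n = 15, 16, ..., 18 during de-excitation — that is m = 18 - 15 + 1 = 4 distinct levels.

The number of distinct spectral lines equals the number of ways to choose 2 of these m levels (each pair gives one possible emission transition):

Number of lines = m(m-1)/2 = 4×3/2 = 6

These correspond to all possible transitions between the 4 levels:
18 → 17, 18 → 16, 18 → 15, 17 → 16, 17 → 15, 16 → 15

Each transition produces a photon with a unique energy (and thus wavelength). This count does not depend on Z.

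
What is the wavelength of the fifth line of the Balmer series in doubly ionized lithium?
44.1007 nm

The lines of a series are numbered from the longest wavelength (smallest ΔE) outward; the fifth line is the transition from n = n_f + 5 to n_f.
The Balmer series has all transitions ending at n_f = 2.

For Li²⁺ (Z = 3), the fifth line (ε-line) is the jump from n = 7 to n = 2:
E_7 = -13.6057 × 3² / 7² = -2.499006 eV
E_2 = -13.6057 × 3² / 2² = -30.612825 eV
ΔE = E_7 - E_2 = 28.113819 eV

λ = hc/E = 1239.84 eV·nm / 28.113819 eV
λ = 44.1007 nm

This is the ε-line of the Balmer series in Li²⁺.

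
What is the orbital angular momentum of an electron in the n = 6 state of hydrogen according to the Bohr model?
6.327e-34 J·s (or 6ℏ)

In the Bohr model, angular momentum is quantized:
L = nℏ

where ℏ = h/(2π) = 1.05457e-34 J·s

For n = 6:
L = 6 × 1.05457e-34 J·s
L = 6.327e-34 J·s

This can also be written as L = 6ℏ.
The angular momentum is an integer multiple of the reduced Planck constant.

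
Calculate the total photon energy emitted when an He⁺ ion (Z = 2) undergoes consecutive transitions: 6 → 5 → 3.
4.535233 eV

The energy levels of He⁺ are E_n = -13.6057 × 2² / n² eV.

First transition (6 → 5):
ΔE₁ = |E_5 - E_6|
ΔE₁ = |-2.176912000000 - (-1.511744444444)| = 0.665167556 eV

Second transition (5 → 3):
ΔE₂ = |E_3 - E_5|
ΔE₂ = |-6.046977777778 - (-2.176912000000)| = 3.870065778 eV

Total energy released:
E_total = ΔE₁ + ΔE₂ = 0.665167556 + 3.870065778 = 4.535233 eV

Note: This equals the direct transition 6 → 3: 4.535233 eV ✓
Energy is conserved regardless of the path taken.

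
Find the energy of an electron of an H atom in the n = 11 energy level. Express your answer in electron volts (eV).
-0.11 eV

The energy levels of a hydrogen-like atom are given by:
E_n = -13.6057 eV / n²

For n = 11:
E_11 = -13.6057 eV / 11²
E_11 = -13.6057 eV / 121
E_11 = -0.11 eV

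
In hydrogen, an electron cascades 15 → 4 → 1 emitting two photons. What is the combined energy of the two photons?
13.55 eV

The energy levels of hydrogen are E_n = -13.6057 / n² eV.

First transition (15 → 4):
ΔE₁ = |E_4 - E_15|
ΔE₁ = |-0.85035625 - (-0.06046978)| = 0.78989 eV

Second transition (4 → 1):
ΔE₂ = |E_1 - E_4|
ΔE₂ = |-13.60570000 - (-0.85035625)| = 12.75534 eV

Total energy released:
E_total = ΔE₁ + ΔE₂ = 0.78989 + 12.75534 = 13.55 eV

Note: This equals the direct transition 15 → 1: 13.55 eV ✓
Energy is conserved regardless of the path taken.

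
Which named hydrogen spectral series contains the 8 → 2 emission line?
Balmer series

The spectral series in hydrogen are named based on the final (lower) energy level:
- Lyman series: n_final = 1 (ultraviolet)
- Balmer series: n_final = 2 (visible/near-UV)
- Paschen series: n_final = 3 (infrared)
- Brackett series: n_final = 4 (infrared)
- Pfund series: n_final = 5 (far infrared)

Since this transition ends at n = 2, it belongs to the Balmer series.

For reference, this 8 → 2 line has photon energy
ΔE = 13.6057 eV × (1/2² - 1/8²) = 3.18883594 eV,
corresponding to wavelength λ = hc/ΔE = 1239.84 eV·nm / 3.18883594 eV = 388.8065 nm in the visible/near-UV region.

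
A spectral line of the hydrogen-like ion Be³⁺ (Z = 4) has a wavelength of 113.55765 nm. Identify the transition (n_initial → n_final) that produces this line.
n = 9 → n = 4

First, find the photon energy from the wavelength (hc = 1239.84 eV·nm):
E = hc/λ = 1239.84 eV·nm / 113.55765 nm = 10.918155 eV

The energy levels of Be³⁺ satisfy E_n = -13.6057 × 4² / n² eV, so an emission n_i → n_f releases
ΔE = 13.6057 × 4² × (1/n_f² − 1/n_i²) eV.

Setting ΔE equal to the photon energy:
1/n_f² − 1/n_i² = 10.918155 / (13.6057 × 4²) = 0.050154324

Since 1/n_i² must be positive, we need 1/n_f² > 0.050154324, i.e. n_f ≤ 4. For each allowed n_f, solve n_i = (1/n_f² − 0.050154324)^(−1/2) and check whether it is a whole number:
  n_f = 1: 1/n_i² = 1.000000000 − 0.050154324 = 0.949845676 → n_i = 1.026  (not an integer) ✗
  n_f = 2: 1/n_i² = 0.250000000 − 0.050154324 = 0.199845676 → n_i = 2.237  (not an integer) ✗
  n_f = 3: 1/n_i² = 0.111111111 − 0.050154324 = 0.060956787 → n_i = 4.050  (not an integer) ✗
  n_f = 4: 1/n_i² = 0.062500000 − 0.050154324 = 0.012345676 → n_i = 9.000  → integer, n_i = 9 ✓

Only n_f = 4 gives an integer upper level, n_i = 9.

The transition is from n = 9 to n = 4 (emission).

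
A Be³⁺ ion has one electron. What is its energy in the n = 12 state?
-1.51174 eV

For hydrogen-like ions, the energy levels scale with Z²:
E_n = -13.6057 Z² / n² eV

For Be³⁺ (Z = 4) at n = 12:
E_12 = -13.6057 × 4² / 12²
E_12 = -13.6057 × 16 / 144
E_12 = -217.6912 / 144
E_12 = -1.51174 eV

The energy is 16 times more negative than hydrogen at the same n due to the stronger nuclear charge.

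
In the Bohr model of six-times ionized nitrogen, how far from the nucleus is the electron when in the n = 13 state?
1.2776 nm (or 12.7758 Å)

The Bohr radius formula is:
r_n = n² a₀ / Z

where a₀ = 0.0529177 nm is the Bohr radius.

For N⁶⁺ (Z = 7) at n = 13:
r_13 = 13² × 0.0529177 nm / 7
r_13 = 169 × 0.0529177 nm / 7
r_13 = 8.94309 nm / 7
r_13 = 1.2776 nm

The electron orbits at approximately 1.2776 nm from the nucleus.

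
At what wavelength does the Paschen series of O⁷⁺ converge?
12.8147 nm

The series limit corresponds to the transition from n = ∞ to n = 3.
This is the highest energy (shortest wavelength) transition in the Paschen series.

E_∞ = 0 eV
E_3 = -13.6057 × 8² / 3² = -96.751644 eV

Energy at series limit:
ΔE = E_∞ - E_3 = 0 - (-96.751644) = 96.751644 eV
λ = hc/E = 1239.84 eV·nm / 96.751644 eV = 12.8147 nm

This energy equals the ionization energy from the n = 3 state of O⁷⁺.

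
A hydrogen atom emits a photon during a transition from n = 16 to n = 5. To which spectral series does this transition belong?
Pfund series

The spectral series in hydrogen are named based on the final (lower) energy level:
- Lyman series: n_final = 1 (ultraviolet)
- Balmer series: n_final = 2 (visible/near-UV)
- Paschen series: n_final = 3 (infrared)
- Brackett series: n_final = 4 (infrared)
- Pfund series: n_final = 5 (far infrared)

Since this transition ends at n = 5, it belongs to the Pfund series.

For reference, this 16 → 5 line has photon energy
ΔE = 13.6057 eV × (1/5² - 1/16²) = 0.491080734 eV,
corresponding to wavelength λ = hc/ΔE = 1239.84 eV·nm / 0.491080734 eV = 2524.717 nm in the far infrared region.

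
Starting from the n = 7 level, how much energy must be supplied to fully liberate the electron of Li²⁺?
2.4990 eV

The ionization energy is the energy needed to remove the electron completely (n → ∞).

For a hydrogen-like ion with Z = 3, E_n = -13.6057 Z² / n² eV.

At n = 7: E_7 = -13.6057 × 3² / 7² = -2.4990061 eV
At n = ∞: E_∞ = 0 eV

Ionization energy = E_∞ - E_7 = 0 - (-2.4990061) = 2.4990061 eV
Ionization energy ≈ 2.4990 eV

This is also called the binding energy of the electron in state n = 7.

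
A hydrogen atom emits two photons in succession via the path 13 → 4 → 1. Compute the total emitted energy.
13.525193 eV

The energy levels of hydrogen are E_n = -13.6057 / n² eV.

First transition (13 → 4):
ΔE₁ = |E_4 - E_13|
ΔE₁ = |-0.850356250000 - (-0.080507100592)| = 0.769849149 eV

Second transition (4 → 1):
ΔE₂ = |E_1 - E_4|
ΔE₂ = |-13.605700000000 - (-0.850356250000)| = 12.755343750 eV

Total energy released:
E_total = ΔE₁ + ΔE₂ = 0.769849149 + 12.755343750 = 13.525193 eV

Note: This equals the direct transition 13 → 1: 13.525193 eV ✓
Energy is conserved regardless of the path taken.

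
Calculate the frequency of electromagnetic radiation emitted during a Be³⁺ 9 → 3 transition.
5.20e+15 Hz

First, find the transition energy:
E_9 = -13.6057 × 4² / 9² = -2.687546 eV
E_3 = -13.6057 × 4² / 3² = -24.187911 eV
|ΔE| = |E_3 - E_9| = 21.500365 eV

Convert to Joules: E = 21.500365 eV × (1.602177 × 10⁻¹⁹ J/eV) = 3.4447e-18 J

Using E = hf:
f = E/h = 3.4447e-18 J / (6.62607 × 10⁻³⁴ J·s)
f = 5.20e+15 Hz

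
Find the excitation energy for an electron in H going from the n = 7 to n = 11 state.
0.1652 eV

The energy levels of a hydrogen-like atom are E_n = -13.6057 eV / n².

Energy at n = 7: E_7 = -13.6057 / 7² = -0.2776673 eV
Energy at n = 11: E_11 = -13.6057 / 11² = -0.1124438 eV

The excitation energy is the difference:
ΔE = E_11 - E_7
ΔE = -0.1124438 - (-0.2776673)
ΔE = 0.1652 eV

Since this is positive, energy must be absorbed (photon absorption).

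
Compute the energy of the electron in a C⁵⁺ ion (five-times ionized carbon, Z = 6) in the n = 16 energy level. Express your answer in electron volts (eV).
-1.91330 eV

The energy levels of a hydrogen-like atom are given by:
E_n = -13.6057 Z² / n² eV  (with Z = 6 for C⁵⁺)

For n = 16:
E_16 = -13.6057 × 6² / 16²
E_16 = -13.6057 × 36 / 256
E_16 = -1.91330 eV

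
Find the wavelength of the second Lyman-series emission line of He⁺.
25.62933 nm

The lines of a series are numbered from the longest wavelength (smallest ΔE) outward; the second line is the transition from n = n_f + 2 to n_f.
The Lyman series has all transitions ending at n_f = 1.

For He⁺ (Z = 2), the second line (β-line) is the jump from n = 3 to n = 1:
E_3 = -13.6057 × 2² / 3² = -6.0469778 eV
E_1 = -13.6057 × 2² / 1² = -54.4228000 eV
ΔE = E_3 - E_1 = 48.3758222 eV

λ = hc/E = 1239.84 eV·nm / 48.3758222 eV
λ = 25.62933 nm

This is the β-line of the Lyman series in He⁺.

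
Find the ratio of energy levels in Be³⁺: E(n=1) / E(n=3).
9.00

Using E_n = -13.6057 Z² / n² eV with Z = 4:

E_1 = -13.6057 × 4² / 1² = -217.6912 / 1 = -217.69120000 eV
E_3 = -13.6057 × 4² / 3² = -217.6912 / 9 = -24.18791111 eV

The ratio is:
E_1/E_3 = (-217.69120000) / (-24.18791111)
E_1/E_3 = (-217.6912/1) / (-217.6912/9)
E_1/E_3 = 9/1
E_1/E_3 = 9.00
(Note: the Z² factors cancel in the ratio.)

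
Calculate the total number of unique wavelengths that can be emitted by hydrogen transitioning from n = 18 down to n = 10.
36

The electron can occupy levels n = 10, 11, ..., 18 during de-excitation — that is m = 18 - 10 + 1 = 9 distinct levels.

The number of distinct spectral lines equals the number of ways to choose 2 of these m levels (each pair gives one possible emission transition):

Number of lines = m(m-1)/2 = 9×8/2 = 36

These correspond to all possible transitions between the 9 levels:
18 → 17, 18 → 16, 18 → 15, 18 → 14, 18 → 13, 18 → 12, 18 → 11, 18 → 10...

Each transition produces a photon with a unique energy (and thus wavelength). This count does not depend on Z.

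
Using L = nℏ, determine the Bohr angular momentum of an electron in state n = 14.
1.4764e-33 J·s (or 14ℏ)

In the Bohr model, angular momentum is quantized:
L = nℏ

where ℏ = h/(2π) = 1.054572e-34 J·s

For n = 14:
L = 14 × 1.054572e-34 J·s
L = 1.4764e-33 J·s

This can also be written as L = 14ℏ.
The angular momentum is an integer multiple of the reduced Planck constant.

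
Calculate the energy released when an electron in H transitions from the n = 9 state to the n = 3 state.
1.34377 eV

The energy levels are E_n = -13.6057 eV / n².

Energy at n = 9: E_9 = -13.6057 / 9² = -0.16797160 eV
Energy at n = 3: E_3 = -13.6057 / 3² = -1.51174444 eV

For emission (electron falling to lower state), the photon energy is:
E_photon = E_9 - E_3 = |-0.16797160 - (-1.51174444)|
E_photon = 1.34377 eV

This energy is carried away by the emitted photon.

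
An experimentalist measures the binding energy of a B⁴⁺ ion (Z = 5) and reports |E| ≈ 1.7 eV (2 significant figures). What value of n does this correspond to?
n = 14

The exact energy levels follow E_n = -13.6057 Z² / n² eV with Z = 5.

The measured value (-1.7 eV) is reported to only 2 significant figures, so we must test candidate n values and see which one matches to that precision.

Candidate energies:
  n = 12:  E = -13.6057 × 5² / 12² = -2.362101 eV
  n = 13:  E = -13.6057 × 5² / 13² = -2.012678 eV
  n = 14:  E = -13.6057 × 5² / 14² = -1.735421 eV  ← matches
  n = 15:  E = -13.6057 × 5² / 15² = -1.511744 eV
  n = 16:  E = -13.6057 × 5² / 16² = -1.328682 eV

Checking against the measurement of -1.7 eV (2 sig figs), only n = 14 agrees:
E_14 = -1.735421 eV, which rounds to -1.7 eV ✓

Therefore n = 14.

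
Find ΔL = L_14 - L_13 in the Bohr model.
1.055e-34 J·s (or 1ℏ)

In the Bohr model, L_n = nℏ where ℏ = 1.05457e-34 J·s.

L_14 = 14ℏ = 1.47640e-33 J·s
L_13 = 13ℏ = 1.37094e-33 J·s

ΔL = L_14 - L_13 = (14 - 13)ℏ = 1ℏ
ΔL = 1 × 1.05457e-34 J·s = 1.055e-34 J·s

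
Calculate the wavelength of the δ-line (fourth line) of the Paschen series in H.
1004.67 nm

The lines of a series are numbered from the longest wavelength (smallest ΔE) outward; the fourth line is the transition from n = n_f + 4 to n_f.
The Paschen series has all transitions ending at n_f = 3.

For H, the fourth line (δ-line) is the jump from n = 7 to n = 3:
E_7 = -13.6057 / 7² = -0.2776673 eV
E_3 = -13.6057 / 3² = -1.5117444 eV
ΔE = E_7 - E_3 = 1.2340771 eV

λ = hc/E = 1239.84 eV·nm / 1.2340771 eV
λ = 1004.67 nm

This is the δ-line of the Paschen series in H.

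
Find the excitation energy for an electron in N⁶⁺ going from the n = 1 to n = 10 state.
660.01251 eV

The energy levels of a hydrogen-like atom are E_n = -13.6057 Z² eV / n².

Energy at n = 1: E_1 = -13.6057 × 7² / 1² = -666.67930000 eV
Energy at n = 10: E_10 = -13.6057 × 7² / 10² = -6.66679300 eV

The excitation energy is the difference:
ΔE = E_10 - E_1
ΔE = -6.66679300 - (-666.67930000)
ΔE = 660.01251 eV

Since this is positive, energy must be absorbed (photon absorption).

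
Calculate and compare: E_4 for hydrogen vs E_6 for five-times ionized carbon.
C⁵⁺ at n = 6 (E = -13.60570 eV)

Using E_n = -13.6057 Z² / n² eV:

H (Z = 1) at n = 4:
E = -13.6057 × 1² / 4² = -13.6057 × 1 / 16 = -0.85035625 eV

C⁵⁺ (Z = 6) at n = 6:
E = -13.6057 × 6² / 6² = -13.6057 × 36 / 36 = -13.60570000 eV

Since -13.60570000 eV < -0.85035625 eV,
C⁵⁺ at n = 6 is more tightly bound (requires more energy to ionize).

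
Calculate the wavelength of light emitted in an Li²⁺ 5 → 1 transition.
10.54705 nm

First, find the transition energy using E_n = -13.6057 Z² / n² eV:
E_5 = -13.6057 × 3² / 5² = -4.8980520 eV
E_1 = -13.6057 × 3² / 1² = -122.4513000 eV

Photon energy: |ΔE| = |E_1 - E_5| = 117.5532480 eV

Convert to wavelength using E = hc/λ with hc = 1239.84 eV·nm:
λ = hc/E = 1239.84 eV·nm / 117.5532480 eV
λ = 10.54705 nm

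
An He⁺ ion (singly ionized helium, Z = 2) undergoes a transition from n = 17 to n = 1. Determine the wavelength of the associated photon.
22.86073 nm

First, find the transition energy using E_n = -13.6057 Z² / n² eV:
E_17 = -13.6057 × 2² / 17² = -0.1883142 eV
E_1 = -13.6057 × 2² / 1² = -54.4228000 eV

Photon energy: |ΔE| = |E_1 - E_17| = 54.2344858 eV

Convert to wavelength using E = hc/λ with hc = 1239.84 eV·nm:
λ = hc/E = 1239.84 eV·nm / 54.2344858 eV
λ = 22.86073 nm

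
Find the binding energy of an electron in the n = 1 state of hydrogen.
13.6057 eV

The ionization energy is the energy needed to remove the electron completely (n → ∞).

For hydrogen, E_n = -13.6057 eV / n².

At n = 1: E_1 = -13.6057 / 1² = -13.6057000 eV
At n = ∞: E_∞ = 0 eV

Ionization energy = E_∞ - E_1 = 0 - (-13.6057000) = 13.6057000 eV
Ionization energy ≈ 13.6057 eV

This is also called the binding energy of the electron in state n = 1.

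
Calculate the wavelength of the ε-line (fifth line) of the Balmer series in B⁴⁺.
15.8763 nm

The lines of a series are numbered from the longest wavelength (smallest ΔE) outward; the fifth line is the transition from n = n_f + 5 to n_f.
The Balmer series has all transitions ending at n_f = 2.

For B⁴⁺ (Z = 5), the fifth line (ε-line) is the jump from n = 7 to n = 2:
E_7 = -13.6057 × 5² / 7² = -6.941684 eV
E_2 = -13.6057 × 5² / 2² = -85.035625 eV
ΔE = E_7 - E_2 = 78.093941 eV

λ = hc/E = 1239.84 eV·nm / 78.093941 eV
λ = 15.8763 nm

This is the ε-line of the Balmer series in B⁴⁺.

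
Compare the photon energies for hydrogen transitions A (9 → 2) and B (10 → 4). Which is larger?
9 → 2

Calculate the energy for each transition:

Transition 9 → 2:
ΔE₁ = |E_2 - E_9| = |-13.6057/2² - (-13.6057/9²)|
ΔE₁ = |-3.401425000000 - (-0.167971604938)| = 3.233453395 eV

Transition 10 → 4:
ΔE₂ = |E_4 - E_10| = |-13.6057/4² - (-13.6057/10²)|
ΔE₂ = |-0.850356250000 - (-0.136057000000)| = 0.714299250 eV

Since 3.233453395 eV > 0.714299250 eV, the transition 9 → 2 emits the more energetic photon.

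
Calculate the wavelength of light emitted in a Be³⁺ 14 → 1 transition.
5.72 nm

First, find the transition energy using E_n = -13.6057 Z² / n² eV:
E_14 = -13.6057 × 4² / 14² = -1.1107 eV
E_1 = -13.6057 × 4² / 1² = -217.6912 eV

Photon energy: |ΔE| = |E_1 - E_14| = 216.5805 eV

Convert to wavelength using E = hc/λ with hc = 1239.84 eV·nm:
λ = hc/E = 1239.84 eV·nm / 216.5805 eV
λ = 5.72 nm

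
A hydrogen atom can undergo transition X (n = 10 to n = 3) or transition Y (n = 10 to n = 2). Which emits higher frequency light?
10 → 2

Calculate the energy for each transition:

Transition 10 → 3:
ΔE₁ = |E_3 - E_10| = |-13.6057/3² - (-13.6057/10²)|
ΔE₁ = |-1.511744444 - (-0.136057000)| = 1.375687 eV

Transition 10 → 2:
ΔE₂ = |E_2 - E_10| = |-13.6057/2² - (-13.6057/10²)|
ΔE₂ = |-3.401425000 - (-0.136057000)| = 3.265368 eV

Since 3.265368 eV > 1.375687 eV, the transition 10 → 2 emits the more energetic photon.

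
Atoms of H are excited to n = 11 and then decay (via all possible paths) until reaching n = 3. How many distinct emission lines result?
36

The electron can occupy levels n = 3, 4, ..., 11 during de-excitation — that is m = 11 - 3 + 1 = 9 distinct levels.

The number of distinct spectral lines equals the number of ways to choose 2 of these m levels (each pair gives one possible emission transition):

Number of lines = m(m-1)/2 = 9×8/2 = 36

These correspond to all possible transitions between the 9 levels:
11 → 10, 11 → 9, 11 → 8, 11 → 7, 11 → 6, 11 → 5, 11 → 4, 11 → 3...

Each transition produces a photon with a unique energy (and thus wavelength). This count does not depend on Z.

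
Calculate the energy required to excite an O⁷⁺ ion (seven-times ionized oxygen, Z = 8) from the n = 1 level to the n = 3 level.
774.0132 eV

The energy levels of a hydrogen-like atom are E_n = -13.6057 Z² eV / n².

Energy at n = 1: E_1 = -13.6057 × 8² / 1² = -870.7648000 eV
Energy at n = 3: E_3 = -13.6057 × 8² / 3² = -96.7516444 eV

The excitation energy is the difference:
ΔE = E_3 - E_1
ΔE = -96.7516444 - (-870.7648000)
ΔE = 774.0132 eV

Since this is positive, energy must be absorbed (photon absorption).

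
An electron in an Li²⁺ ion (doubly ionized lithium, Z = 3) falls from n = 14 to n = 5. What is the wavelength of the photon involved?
290.14 nm

First, find the transition energy using E_n = -13.6057 Z² / n² eV:
E_14 = -13.6057 × 3² / 14² = -0.624752 eV
E_5 = -13.6057 × 3² / 5² = -4.898052 eV

Photon energy: |ΔE| = |E_5 - E_14| = 4.273300 eV

Convert to wavelength using E = hc/λ with hc = 1239.84 eV·nm:
λ = hc/E = 1239.84 eV·nm / 4.273300 eV
λ = 290.14 nm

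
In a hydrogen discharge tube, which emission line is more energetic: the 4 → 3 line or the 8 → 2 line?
8 → 2

Calculate the energy for each transition:

Transition 4 → 3:
ΔE₁ = |E_3 - E_4| = |-13.6057/3² - (-13.6057/4²)|
ΔE₁ = |-1.51174444 - (-0.85035625)| = 0.66139 eV

Transition 8 → 2:
ΔE₂ = |E_2 - E_8| = |-13.6057/2² - (-13.6057/8²)|
ΔE₂ = |-3.40142500 - (-0.21258906)| = 3.18884 eV

Since 3.18884 eV > 0.66139 eV, the transition 8 → 2 emits the more energetic photon.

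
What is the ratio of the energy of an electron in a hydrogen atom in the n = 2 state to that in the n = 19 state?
90.250000

Using E_n = -13.6057 Z² / n² eV with Z = 1:

E_2 = -13.6057 / 2² = -13.6057 / 4 = -3.401425000000 eV
E_19 = -13.6057 / 19² = -13.6057 / 361 = -0.037688919668 eV

The ratio is:
E_2/E_19 = (-3.401425000000) / (-0.037688919668)
E_2/E_19 = (-13.6057/4) / (-13.6057/361)
E_2/E_19 = 361/4
E_2/E_19 = 90.250000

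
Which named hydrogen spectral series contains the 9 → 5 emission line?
Pfund series

The spectral series in hydrogen are named based on the final (lower) energy level:
- Lyman series: n_final = 1 (ultraviolet)
- Balmer series: n_final = 2 (visible/near-UV)
- Paschen series: n_final = 3 (infrared)
- Brackett series: n_final = 4 (infrared)
- Pfund series: n_final = 5 (far infrared)

Since this transition ends at n = 5, it belongs to the Pfund series.

For reference, this 9 → 5 line has photon energy
ΔE = 13.6057 eV × (1/5² - 1/9²) = 0.37625639506 eV,
corresponding to wavelength λ = hc/ΔE = 1239.84 eV·nm / 0.37625639506 eV = 3295.19981 nm in the far infrared region.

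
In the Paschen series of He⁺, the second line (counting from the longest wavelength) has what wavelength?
320.3666 nm

The lines of a series are numbered from the longest wavelength (smallest ΔE) outward; the second line is the transition from n = n_f + 2 to n_f.
The Paschen series has all transitions ending at n_f = 3.

For He⁺ (Z = 2), the second line (β-line) is the jump from n = 5 to n = 3:
E_5 = -13.6057 × 2² / 5² = -2.17691200 eV
E_3 = -13.6057 × 2² / 3² = -6.04697778 eV
ΔE = E_5 - E_3 = 3.87006578 eV

λ = hc/E = 1239.84 eV·nm / 3.87006578 eV
λ = 320.3666 nm

This is the β-line of the Paschen series in He⁺.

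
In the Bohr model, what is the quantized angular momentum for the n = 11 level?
1.160e-33 J·s (or 11ℏ)

In the Bohr model, angular momentum is quantized:
L = nℏ

where ℏ = h/(2π) = 1.05457e-34 J·s

For n = 11:
L = 11 × 1.05457e-34 J·s
L = 1.160e-33 J·s

This can also be written as L = 11ℏ.
The angular momentum is an integer multiple of the reduced Planck constant.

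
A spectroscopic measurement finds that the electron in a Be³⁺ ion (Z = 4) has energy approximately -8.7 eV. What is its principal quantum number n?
n = 5

The exact energy levels follow E_n = -13.6057 Z² / n² eV with Z = 4.

The measured value (-8.7 eV) is reported to only 2 significant figures, so we must test candidate n values and see which one matches to that precision.

Candidate energies:
  n = 3:  E = -13.6057 × 4² / 3² = -24.18791 eV
  n = 4:  E = -13.6057 × 4² / 4² = -13.60570 eV
  n = 5:  E = -13.6057 × 4² / 5² = -8.70765 eV  ← matches
  n = 6:  E = -13.6057 × 4² / 6² = -6.04698 eV
  n = 7:  E = -13.6057 × 4² / 7² = -4.44268 eV

Checking against the measurement of -8.7 eV (2 sig figs), only n = 5 agrees:
E_5 = -8.70765 eV, which rounds to -8.7 eV ✓

Therefore n = 5.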